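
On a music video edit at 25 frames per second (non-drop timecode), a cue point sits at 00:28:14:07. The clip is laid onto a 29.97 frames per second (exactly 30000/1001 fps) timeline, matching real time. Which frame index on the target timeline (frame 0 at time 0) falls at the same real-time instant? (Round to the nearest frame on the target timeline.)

frame 50778

Source frame index: (0×3600 + 28×60 + 14) × 25 + 7 = 42357.
Real time: 42357 / (25) = 42357/25 s.
Target frame: (42357/25) × (30000/1001) = 7261200/143 ≈ 50777.622 → 50778.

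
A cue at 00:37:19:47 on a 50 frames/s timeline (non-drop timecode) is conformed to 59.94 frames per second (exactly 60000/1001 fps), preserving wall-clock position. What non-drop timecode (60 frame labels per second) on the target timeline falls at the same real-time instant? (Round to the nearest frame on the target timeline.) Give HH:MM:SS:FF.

00:37:17:42

Source frame index: (0×3600 + 37×60 + 19) × 50 + 47 = 111997.
Real time: 111997 / (50) = 111997/50 s.
Target frame: (111997/50) × (60000/1001) = 134396400/1001 ≈ 134262.138 → 134262.
At 60 labels/s: frame 134262 → 00:37:17:42.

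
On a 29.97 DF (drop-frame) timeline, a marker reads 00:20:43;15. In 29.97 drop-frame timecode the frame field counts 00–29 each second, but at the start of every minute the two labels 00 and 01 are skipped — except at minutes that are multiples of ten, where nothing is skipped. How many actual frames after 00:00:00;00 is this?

37269

As if non-drop at 30 labels/s: (0 × 3600 + 20 × 60 + 43) × 30 + 15 = 37305.
Minute boundaries passed: 20; those not divisible by 10: 20 − 2 = 18; dropped labels = 2 × 18 = 36.
Actual frame index = 37305 − 36 = 37269.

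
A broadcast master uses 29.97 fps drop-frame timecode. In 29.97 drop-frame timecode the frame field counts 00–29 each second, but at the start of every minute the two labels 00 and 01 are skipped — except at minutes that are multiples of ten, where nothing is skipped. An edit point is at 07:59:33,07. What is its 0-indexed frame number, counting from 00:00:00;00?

As if non-drop at 30 labels/s: (7 × 3600 + 59 × 60 + 33) × 30 + 7 = 863197.
Minute boundaries passed: 479; those not divisible by 10: 479 − 47 = 432; dropped labels = 2 × 432 = 864.
Actual frame index = 863197 − 864 = 862333.

862333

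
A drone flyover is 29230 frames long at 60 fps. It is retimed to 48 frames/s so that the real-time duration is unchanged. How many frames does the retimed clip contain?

Target frames = source frames × (target rate / source rate) = 29230 × (48)/(60) = 29230 × 4/5 = 23384.

23384 frames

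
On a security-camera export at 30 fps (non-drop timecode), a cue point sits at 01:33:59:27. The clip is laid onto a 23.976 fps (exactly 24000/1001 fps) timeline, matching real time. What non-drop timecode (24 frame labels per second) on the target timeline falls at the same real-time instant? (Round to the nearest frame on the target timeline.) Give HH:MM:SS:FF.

01:33:54:06

Source frame index: (1×3600 + 33×60 + 59) × 30 + 27 = 169197.
Real time: 169197 / (30) = 56399/10 s.
Target frame: (56399/10) × (24000/1001) = 19336800/143 ≈ 135222.378 → 135222.
At 24 labels/s: frame 135222 → 01:33:54:06.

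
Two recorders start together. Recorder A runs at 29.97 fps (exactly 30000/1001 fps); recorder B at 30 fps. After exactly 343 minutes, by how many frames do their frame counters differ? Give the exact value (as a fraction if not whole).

88200/143 frames

343 min = 20580 s.
A emits 30000/1001 × 20580 = 88200000/143 frames; B emits 30 × 20580 = 617400.
Difference = 88200/143 frames (≈ 616.7832); B is ahead of A.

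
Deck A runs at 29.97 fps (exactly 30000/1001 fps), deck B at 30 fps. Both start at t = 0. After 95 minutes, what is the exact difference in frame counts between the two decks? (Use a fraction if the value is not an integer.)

95 min = 5700 s.
A emits 30000/1001 × 5700 = 171000000/1001 frames; B emits 30 × 5700 = 171000.
Difference = 171000/1001 frames (≈ 170.8292); B is ahead of A.

171000/1001 frames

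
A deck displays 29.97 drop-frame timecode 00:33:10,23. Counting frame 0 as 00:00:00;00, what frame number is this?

As if non-drop at 30 labels/s: (0 × 3600 + 33 × 60 + 10) × 30 + 23 = 59723.
Minute boundaries passed: 33; those not divisible by 10: 33 − 3 = 30; dropped labels = 2 × 30 = 60.
Actual frame index = 59723 − 60 = 59663.

59663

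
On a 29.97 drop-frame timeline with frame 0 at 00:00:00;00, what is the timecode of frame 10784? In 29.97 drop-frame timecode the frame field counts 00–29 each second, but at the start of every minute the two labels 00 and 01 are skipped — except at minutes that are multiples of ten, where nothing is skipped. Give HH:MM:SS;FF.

Each 10-minute DF block holds 10 × 60 × 30 − 9 × 2 = 17982 frames. 10784 ÷ 17982 → 0 full blocks, remainder 10784.
Within the partial block the first minute is 1800 frames and each further minute 1798, so 5 further minute boundaries passed. Total skipped labels = 18 × 0 + 2 × 5 = 10.
Non-drop label index = 10784 + 10 = 10794; at 30 labels/s that is 00:05:59:24, i.e. DF 00:05:59;24.

00:05:59;24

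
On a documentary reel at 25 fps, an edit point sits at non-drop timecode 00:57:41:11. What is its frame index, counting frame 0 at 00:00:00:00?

86536

Total seconds to the label: (0 × 3600 + 57 × 60 + 41) = 3461.
Frame index = 3461 × 25 + 11 = 86536.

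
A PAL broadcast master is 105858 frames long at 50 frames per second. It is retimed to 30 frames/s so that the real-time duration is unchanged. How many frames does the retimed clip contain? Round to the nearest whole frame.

63515 frames

Frames at target rate = 105858 × (30) / (50) = 317574/5 ≈ 63514.800.
Nearest whole frame: 63515.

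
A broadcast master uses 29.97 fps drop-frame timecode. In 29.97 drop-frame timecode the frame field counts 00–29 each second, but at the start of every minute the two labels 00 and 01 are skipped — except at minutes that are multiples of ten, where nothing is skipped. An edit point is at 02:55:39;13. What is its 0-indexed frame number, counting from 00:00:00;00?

315867

As if non-drop at 30 labels/s: (2 × 3600 + 55 × 60 + 39) × 30 + 13 = 316183.
Minute boundaries passed: 175; those not divisible by 10: 175 − 17 = 158; dropped labels = 2 × 158 = 316.
Actual frame index = 316183 − 316 = 315867.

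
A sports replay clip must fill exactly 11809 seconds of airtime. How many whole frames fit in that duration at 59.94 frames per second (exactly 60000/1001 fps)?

Frames = 11809 × 60000/1001 = 101220000/143 ≈ 707832.1678.
Complete frames: 707832.

707832 frames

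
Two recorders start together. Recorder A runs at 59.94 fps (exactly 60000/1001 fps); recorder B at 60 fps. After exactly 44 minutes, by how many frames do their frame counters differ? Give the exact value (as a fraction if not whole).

44 min = 2640 s.
A emits 60000/1001 × 2640 = 14400000/91 frames; B emits 60 × 2640 = 158400.
Difference = 14400/91 frames (≈ 158.2418); B is ahead of A.

14400/91 frames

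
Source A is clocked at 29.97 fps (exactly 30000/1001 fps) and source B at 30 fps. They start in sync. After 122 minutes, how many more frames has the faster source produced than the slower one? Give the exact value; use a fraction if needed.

219600/1001 frames

122 min = 7320 s.
A emits 30000/1001 × 7320 = 219600000/1001 frames; B emits 30 × 7320 = 219600.
Difference = 219600/1001 frames (≈ 219.3806); B is ahead of A.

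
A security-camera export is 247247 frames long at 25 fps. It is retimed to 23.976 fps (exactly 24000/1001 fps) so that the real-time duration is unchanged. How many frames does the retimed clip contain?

237120 frames

Target frames = source frames × (target rate / source rate) = 247247 × (24000/1001)/(25) = 247247 × 960/1001 = 237120.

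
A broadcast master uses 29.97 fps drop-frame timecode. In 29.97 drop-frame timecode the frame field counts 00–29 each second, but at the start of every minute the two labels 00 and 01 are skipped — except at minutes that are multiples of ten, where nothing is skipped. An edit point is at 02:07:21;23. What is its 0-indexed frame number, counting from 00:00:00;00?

Complete 10-minute blocks: 12, each 17982 frames → 215784.
Remaining 7 whole minutes in the current block: 1800 + 6 × 1798 = 12588 frames.
Within the current minute: 21 × 30 + 23 − 2 = 651 (labels ;00/;01 skipped at this minute). Total = 215784 + 12588 + 651 = 229023.

229023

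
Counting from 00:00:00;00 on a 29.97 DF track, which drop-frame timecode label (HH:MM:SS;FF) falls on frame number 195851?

Each 10-minute DF block holds 10 × 60 × 30 − 9 × 2 = 17982 frames. 195851 ÷ 17982 → 10 full blocks, remainder 16031.
Within the partial block the first minute is 1800 frames and each further minute 1798, so 8 further minute boundaries passed. Total skipped labels = 18 × 10 + 2 × 8 = 196.
Non-drop label index = 195851 + 196 = 196047; at 30 labels/s that is 01:48:54:27, i.e. DF 01:48:54;27.

01:48:54;27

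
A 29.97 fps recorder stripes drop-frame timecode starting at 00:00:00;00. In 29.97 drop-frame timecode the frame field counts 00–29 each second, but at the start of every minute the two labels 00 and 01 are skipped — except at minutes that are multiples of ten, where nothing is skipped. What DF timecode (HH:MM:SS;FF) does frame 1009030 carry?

09:21:08;00

Ten DF minutes hold 17982 frames, so frame 1009030 lies in block 56 (frames 1006992–1024973) with 2038 frames into that block.
The block's first minute is 1800 frames and the rest 1798 each; 2038 frames reaches minute 1, so 56 × 18 + 1 × 2 = 1010 labels have been skipped so far.
Adding those back, label number 1009030 + 1010 = 1010040 at 30 labels/s is 33668 s + 0 f = 9 h 21 min 8 s frame 0, i.e. 09:21:08;00.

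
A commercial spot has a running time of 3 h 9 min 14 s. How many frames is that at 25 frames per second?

3 h 9 min 14 s = 11354 s.
Frames = 11354 × 25 = 283850.

283850 frames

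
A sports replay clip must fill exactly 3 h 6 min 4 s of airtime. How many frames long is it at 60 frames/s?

3 h 6 min 4 s = 11164 s.
Frames = 11164 × 60 = 669840.

669840 frames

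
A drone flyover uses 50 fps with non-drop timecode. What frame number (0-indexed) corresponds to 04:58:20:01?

Total seconds to the label: (4 × 3600 + 58 × 60 + 20) = 17900.
Frame index = 17900 × 50 + 1 = 895001.

895001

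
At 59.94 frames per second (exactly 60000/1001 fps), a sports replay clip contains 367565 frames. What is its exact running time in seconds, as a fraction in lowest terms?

73586513/12000 seconds

Running time = 367565 ÷ (60000/1001) = 367565 × 1001/60000 = 73586513/12000 s.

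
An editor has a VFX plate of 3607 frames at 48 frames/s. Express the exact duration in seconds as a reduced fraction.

3607/48 seconds

Running time = 3607 ÷ (48) = 3607 × 1/48 = 3607/48 s.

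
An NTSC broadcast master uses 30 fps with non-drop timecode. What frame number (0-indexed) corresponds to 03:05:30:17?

frame 333917

Total seconds to the label: (3 × 3600 + 5 × 60 + 30) = 11130.
Frame index = 11130 × 30 + 17 = 333917.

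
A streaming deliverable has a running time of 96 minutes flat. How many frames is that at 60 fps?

96 min = 5760 s.
Frames = 5760 × 60 = 345600.

345600 frames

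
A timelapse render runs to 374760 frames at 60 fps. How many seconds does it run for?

Running time = 374760 / (60) = 6246 s.

6246 seconds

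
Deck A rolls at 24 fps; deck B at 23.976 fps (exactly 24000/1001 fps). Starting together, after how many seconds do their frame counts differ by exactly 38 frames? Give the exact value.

The gap grows by |24000/1001 − 24| = 24/1001 frames per second.
Time for a 38-frame gap: 38 ÷ (24/1001) = 19019/12 s.

19019/12 seconds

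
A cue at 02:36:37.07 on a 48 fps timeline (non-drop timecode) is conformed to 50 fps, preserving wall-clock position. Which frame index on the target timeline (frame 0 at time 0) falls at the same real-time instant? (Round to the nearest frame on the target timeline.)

frame 469857

Source frame index: (2×3600 + 36×60 + 37) × 48 + 7 = 451063.
Real time: 451063 / (48) = 451063/48 s.
Target frame: (451063/48) × (50) = 11276575/24 ≈ 469857.292 → 469857.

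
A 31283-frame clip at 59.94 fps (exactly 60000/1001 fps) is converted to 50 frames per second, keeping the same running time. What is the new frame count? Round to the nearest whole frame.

Frames at target rate = 31283 × (50) / (60000/1001) = 31314283/1200 ≈ 26095.236.
Nearest whole frame: 26095.

26095 frames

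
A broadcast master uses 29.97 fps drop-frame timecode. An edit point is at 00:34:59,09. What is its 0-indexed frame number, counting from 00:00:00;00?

Complete 10-minute blocks: 3, each 17982 frames → 53946.
Remaining 4 whole minutes in the current block: 1800 + 3 × 1798 = 7194 frames.
Within the current minute: 59 × 30 + 9 − 2 = 1777 (labels ;00/;01 skipped at this minute). Total = 53946 + 7194 + 1777 = 62917.

62917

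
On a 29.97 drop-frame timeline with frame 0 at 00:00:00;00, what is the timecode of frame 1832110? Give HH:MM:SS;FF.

16:58:51;14

Each 10-minute DF block holds 10 × 60 × 30 − 9 × 2 = 17982 frames. 1832110 ÷ 17982 → 101 full blocks, remainder 15928.
Within the partial block the first minute is 1800 frames and each further minute 1798, so 8 further minute boundaries passed. Total skipped labels = 18 × 101 + 2 × 8 = 1834.
Non-drop label index = 1832110 + 1834 = 1833944; at 30 labels/s that is 16:58:51:14, i.e. DF 16:58:51;14.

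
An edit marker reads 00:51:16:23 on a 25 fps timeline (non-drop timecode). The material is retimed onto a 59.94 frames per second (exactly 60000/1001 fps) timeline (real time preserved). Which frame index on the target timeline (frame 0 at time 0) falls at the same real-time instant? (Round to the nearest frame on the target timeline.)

Source frame index: (0×3600 + 51×60 + 16) × 25 + 23 = 76923.
Real time: 76923 / (25) = 76923/25 s.
Target frame: (76923/25) × (60000/1001) = 2397600/13 ≈ 184430.769 → 184431.

frame 184431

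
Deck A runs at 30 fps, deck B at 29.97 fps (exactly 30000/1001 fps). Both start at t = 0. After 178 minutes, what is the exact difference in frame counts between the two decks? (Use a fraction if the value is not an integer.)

178 min = 10680 s.
A emits 30 × 10680 = 320400 frames; B emits 30000/1001 × 10680 = 320400000/1001.
Difference = 320400/1001 frames (≈ 320.0799); B is behind A.

320400/1001 frames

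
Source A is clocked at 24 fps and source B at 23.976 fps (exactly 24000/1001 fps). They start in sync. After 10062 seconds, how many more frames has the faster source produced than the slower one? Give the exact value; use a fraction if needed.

18576/77 frames

A emits 24 × 10062 = 241488 frames; B emits 24000/1001 × 10062 = 18576000/77.
Difference = 18576/77 frames (≈ 241.2468); B is behind A.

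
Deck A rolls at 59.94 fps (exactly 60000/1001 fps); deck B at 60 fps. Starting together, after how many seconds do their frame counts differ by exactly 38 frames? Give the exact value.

19019/30 seconds

The gap grows by |60 − 60000/1001| = 60/1001 frames per second.
Time for a 38-frame gap: 38 ÷ (60/1001) = 19019/30 s.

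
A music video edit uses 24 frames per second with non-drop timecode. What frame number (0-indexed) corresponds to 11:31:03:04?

Total seconds to the label: (11 × 3600 + 31 × 60 + 3) = 41463.
Frame index = 41463 × 24 + 4 = 995116.

995116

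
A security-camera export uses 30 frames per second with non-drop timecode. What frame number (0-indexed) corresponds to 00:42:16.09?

frame 76089

Total seconds to the label: (0 × 3600 + 42 × 60 + 16) = 2536.
Frame index = 2536 × 30 + 9 = 76089.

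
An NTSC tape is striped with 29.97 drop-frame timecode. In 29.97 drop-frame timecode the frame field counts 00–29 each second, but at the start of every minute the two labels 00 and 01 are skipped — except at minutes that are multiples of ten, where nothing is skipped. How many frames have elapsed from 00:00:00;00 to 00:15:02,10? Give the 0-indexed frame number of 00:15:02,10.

As if non-drop at 30 labels/s: (0 × 3600 + 15 × 60 + 2) × 30 + 10 = 27070.
Minute boundaries passed: 15; those not divisible by 10: 15 − 1 = 14; dropped labels = 2 × 14 = 28.
Actual frame index = 27070 − 28 = 27042.

27042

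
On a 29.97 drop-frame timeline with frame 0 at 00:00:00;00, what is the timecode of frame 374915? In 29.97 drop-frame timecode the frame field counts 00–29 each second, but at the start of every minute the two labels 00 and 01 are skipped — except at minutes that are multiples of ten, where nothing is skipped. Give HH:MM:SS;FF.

03:28:29;21

Each 10-minute DF block holds 10 × 60 × 30 − 9 × 2 = 17982 frames. 374915 ÷ 17982 → 20 full blocks, remainder 15275.
Within the partial block the first minute is 1800 frames and each further minute 1798, so 8 further minute boundaries passed. Total skipped labels = 18 × 20 + 2 × 8 = 376.
Non-drop label index = 374915 + 376 = 375291; at 30 labels/s that is 03:28:29:21, i.e. DF 03:28:29;21.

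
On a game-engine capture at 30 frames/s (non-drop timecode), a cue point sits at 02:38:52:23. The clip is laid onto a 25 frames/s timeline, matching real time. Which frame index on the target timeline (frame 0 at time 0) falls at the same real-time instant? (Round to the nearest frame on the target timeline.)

frame 238319

Source frame index: (2×3600 + 38×60 + 52) × 30 + 23 = 285983.
Real time: 285983 / (30) = 285983/30 s.
Target frame: (285983/30) × (25) = 1429915/6 ≈ 238319.167 → 238319.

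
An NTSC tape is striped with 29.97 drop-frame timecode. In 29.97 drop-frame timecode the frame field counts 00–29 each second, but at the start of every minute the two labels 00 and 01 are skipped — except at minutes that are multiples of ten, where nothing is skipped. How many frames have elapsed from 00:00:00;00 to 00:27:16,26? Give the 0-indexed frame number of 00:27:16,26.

49056

As if non-drop at 30 labels/s: (0 × 3600 + 27 × 60 + 16) × 30 + 26 = 49106.
Minute boundaries passed: 27; those not divisible by 10: 27 − 2 = 25; dropped labels = 2 × 25 = 50.
Actual frame index = 49106 − 50 = 49056.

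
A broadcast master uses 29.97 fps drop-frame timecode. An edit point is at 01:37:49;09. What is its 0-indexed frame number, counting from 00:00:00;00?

175903

Complete 10-minute blocks: 9, each 17982 frames → 161838.
Remaining 7 whole minutes in the current block: 1800 + 6 × 1798 = 12588 frames.
Within the current minute: 49 × 30 + 9 − 2 = 1477 (labels ;00/;01 skipped at this minute). Total = 161838 + 12588 + 1477 = 175903.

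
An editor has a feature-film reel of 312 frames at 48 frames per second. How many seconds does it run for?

Running time = 312 / (48) = 6.5 s.

6.5 seconds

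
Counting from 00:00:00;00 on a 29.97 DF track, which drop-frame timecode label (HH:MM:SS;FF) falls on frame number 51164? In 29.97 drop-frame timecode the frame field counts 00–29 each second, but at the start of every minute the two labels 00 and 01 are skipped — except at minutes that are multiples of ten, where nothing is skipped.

Each 10-minute DF block holds 10 × 60 × 30 − 9 × 2 = 17982 frames. 51164 ÷ 17982 → 2 full blocks, remainder 15200.
Within the partial block the first minute is 1800 frames and each further minute 1798, so 8 further minute boundaries passed. Total skipped labels = 18 × 2 + 2 × 8 = 52.
Non-drop label index = 51164 + 52 = 51216; at 30 labels/s that is 00:28:27:06, i.e. DF 00:28:27;06.

00:28:27;06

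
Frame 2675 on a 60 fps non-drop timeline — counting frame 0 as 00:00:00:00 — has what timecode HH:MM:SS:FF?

2675 ÷ 60 = 44 full seconds, remainder 35 frames.
44 s = 0 h 0 min 44 s.
Timecode: 00:00:44:35.

00:00:44:35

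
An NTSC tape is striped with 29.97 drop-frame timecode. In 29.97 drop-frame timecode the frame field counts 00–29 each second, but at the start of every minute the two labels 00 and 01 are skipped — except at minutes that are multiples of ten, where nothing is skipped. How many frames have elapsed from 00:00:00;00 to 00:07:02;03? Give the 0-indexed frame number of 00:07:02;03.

12649

Complete 10-minute blocks: 0, each 17982 frames → 0.
Remaining 7 whole minutes in the current block: 1800 + 6 × 1798 = 12588 frames.
Within the current minute: 2 × 30 + 3 − 2 = 61 (labels ;00/;01 skipped at this minute). Total = 0 + 12588 + 61 = 12649.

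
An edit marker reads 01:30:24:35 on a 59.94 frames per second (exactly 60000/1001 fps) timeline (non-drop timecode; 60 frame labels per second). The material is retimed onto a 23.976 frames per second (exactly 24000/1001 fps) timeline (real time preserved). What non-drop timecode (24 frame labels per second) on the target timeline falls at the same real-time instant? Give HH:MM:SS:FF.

01:30:24:14

Source frame index: (1×3600 + 30×60 + 24) × 60 + 35 = 325475.
Real time: 325475 / (60000/1001) = 13032019/2400 s.
Target frame: (13032019/2400) × (24000/1001) = 130190.
At 24 labels/s: frame 130190 → 01:30:24:14.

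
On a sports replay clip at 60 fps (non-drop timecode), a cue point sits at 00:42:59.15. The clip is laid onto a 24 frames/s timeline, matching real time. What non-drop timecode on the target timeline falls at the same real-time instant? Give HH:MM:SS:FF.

Source frame index: (0×3600 + 42×60 + 59) × 60 + 15 = 154755.
Real time: 154755 / (60) = 10317/4 s.
Target frame: (10317/4) × (24) = 61902.
At 24 labels/s: frame 61902 → 00:42:59:06.

00:42:59:06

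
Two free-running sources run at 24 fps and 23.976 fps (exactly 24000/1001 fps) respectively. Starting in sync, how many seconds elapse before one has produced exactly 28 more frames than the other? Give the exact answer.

The gap grows by |24000/1001 − 24| = 24/1001 frames per second.
Time for a 28-frame gap: 28 ÷ (24/1001) = 7007/6 s.

7007/6 seconds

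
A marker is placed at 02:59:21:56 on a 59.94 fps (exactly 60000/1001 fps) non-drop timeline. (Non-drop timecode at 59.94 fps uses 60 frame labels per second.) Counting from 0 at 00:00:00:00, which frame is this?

Total seconds to the label: (2 × 3600 + 59 × 60 + 21) = 10761.
Frame index = 10761 × 60 + 56 = 645716.

frame 645716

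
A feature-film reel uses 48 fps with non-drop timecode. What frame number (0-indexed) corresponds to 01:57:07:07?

Total seconds to the label: (1 × 3600 + 57 × 60 + 7) = 7027.
Frame index = 7027 × 48 + 7 = 337303.

frame 337303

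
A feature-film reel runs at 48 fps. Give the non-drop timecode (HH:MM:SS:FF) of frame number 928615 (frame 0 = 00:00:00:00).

928615 ÷ 48 = 19346 full seconds, remainder 7 frames.
19346 s = 5 h 22 min 26 s.
Timecode: 05:22:26:07.

05:22:26:07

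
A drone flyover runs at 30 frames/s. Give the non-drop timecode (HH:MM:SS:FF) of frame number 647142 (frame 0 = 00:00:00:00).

647142 ÷ 30 = 21571 full seconds, remainder 12 frames.
21571 s = 5 h 59 min 31 s.
Timecode: 05:59:31:12.

05:59:31:12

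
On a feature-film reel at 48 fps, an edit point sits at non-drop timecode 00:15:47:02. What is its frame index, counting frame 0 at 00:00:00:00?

Total seconds to the label: (0 × 3600 + 15 × 60 + 47) = 947.
Frame index = 947 × 48 + 2 = 45458.

frame 45458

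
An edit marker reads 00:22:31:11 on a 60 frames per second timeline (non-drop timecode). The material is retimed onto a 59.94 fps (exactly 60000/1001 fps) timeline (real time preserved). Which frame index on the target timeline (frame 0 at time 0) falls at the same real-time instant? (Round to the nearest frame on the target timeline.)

Source frame index: (0×3600 + 22×60 + 31) × 60 + 11 = 81071.
Real time: 81071 / (60) = 81071/60 s.
Target frame: (81071/60) × (60000/1001) = 81071000/1001 ≈ 80990.010 → 80990.

frame 80990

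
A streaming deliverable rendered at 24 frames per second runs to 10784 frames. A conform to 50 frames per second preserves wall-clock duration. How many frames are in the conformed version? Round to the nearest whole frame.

22467 frames

Frames at target rate = 10784 × (50) / (24) = 67400/3 ≈ 22466.667.
Nearest whole frame: 22467.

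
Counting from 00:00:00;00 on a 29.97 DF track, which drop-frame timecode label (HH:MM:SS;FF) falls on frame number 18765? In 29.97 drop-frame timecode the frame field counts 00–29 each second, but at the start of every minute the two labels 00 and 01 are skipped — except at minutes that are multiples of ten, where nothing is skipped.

Each 10-minute DF block holds 10 × 60 × 30 − 9 × 2 = 17982 frames. 18765 ÷ 17982 → 1 full block, remainder 783.
Within the partial block the first minute is 1800 frames and each further minute 1798, so 0 further minute boundaries passed. Total skipped labels = 18 × 1 + 2 × 0 = 18.
Non-drop label index = 18765 + 18 = 18783; at 30 labels/s that is 00:10:26:03, i.e. DF 00:10:26;03.

00:10:26;03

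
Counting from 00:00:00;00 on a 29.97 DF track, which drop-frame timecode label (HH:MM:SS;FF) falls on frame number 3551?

Each 10-minute DF block holds 10 × 60 × 30 − 9 × 2 = 17982 frames. 3551 ÷ 17982 → 0 full blocks, remainder 3551.
Within the partial block the first minute is 1800 frames and each further minute 1798, so 1 further minute boundary passed. Total skipped labels = 18 × 0 + 2 × 1 = 2.
Non-drop label index = 3551 + 2 = 3553; at 30 labels/s that is 00:01:58:13, i.e. DF 00:01:58;13.

00:01:58;13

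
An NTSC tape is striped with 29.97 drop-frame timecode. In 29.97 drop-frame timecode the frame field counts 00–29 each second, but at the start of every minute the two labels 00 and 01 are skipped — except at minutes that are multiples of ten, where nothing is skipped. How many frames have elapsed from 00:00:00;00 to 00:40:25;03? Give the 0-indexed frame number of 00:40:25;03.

72681

Complete 10-minute blocks: 4, each 17982 frames → 71928.
Remaining 0 whole minutes in the current block: 0 frames.
Within the current minute: 25 × 30 + 3 = 753. Total = 71928 + 0 + 753 = 72681.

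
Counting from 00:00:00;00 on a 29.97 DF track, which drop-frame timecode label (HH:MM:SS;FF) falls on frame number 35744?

Ten DF minutes hold 17982 frames, so frame 35744 lies in block 1 (frames 17982–35963) with 17762 frames into that block.
The block's first minute is 1800 frames and the rest 1798 each; 17762 frames reaches minute 9, so 1 × 18 + 9 × 2 = 36 labels have been skipped so far.
Adding those back, label number 35744 + 36 = 35780 at 30 labels/s is 1192 s + 20 f = 0 h 19 min 52 s frame 20, i.e. 00:19:52;20.

00:19:52;20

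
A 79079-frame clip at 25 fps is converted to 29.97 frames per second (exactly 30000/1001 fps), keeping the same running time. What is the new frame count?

94800 frames

Target frames = source frames × (target rate / source rate) = 79079 × (30000/1001)/(25) = 79079 × 1200/1001 = 94800.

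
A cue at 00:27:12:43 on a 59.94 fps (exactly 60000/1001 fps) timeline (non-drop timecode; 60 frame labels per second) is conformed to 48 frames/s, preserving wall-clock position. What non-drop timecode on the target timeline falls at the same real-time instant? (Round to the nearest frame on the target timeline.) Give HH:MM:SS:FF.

Source frame index: (0×3600 + 27×60 + 12) × 60 + 43 = 97963.
Real time: 97963 / (60000/1001) = 98060963/60000 s.
Target frame: (98060963/60000) × (48) = 98060963/1250 ≈ 78448.770 → 78449.
At 48 labels/s: frame 78449 → 00:27:14:17.

00:27:14:17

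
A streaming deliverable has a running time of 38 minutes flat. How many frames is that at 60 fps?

38 min = 2280 s.
Frames = 2280 × 60 = 136800.

136800 frames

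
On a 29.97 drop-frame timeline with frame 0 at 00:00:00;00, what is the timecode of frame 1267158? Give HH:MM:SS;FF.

11:44:40;26

Each 10-minute DF block holds 10 × 60 × 30 − 9 × 2 = 17982 frames. 1267158 ÷ 17982 → 70 full blocks, remainder 8418.
Within the partial block the first minute is 1800 frames and each further minute 1798, so 4 further minute boundaries passed. Total skipped labels = 18 × 70 + 2 × 4 = 1268.
Non-drop label index = 1267158 + 1268 = 1268426; at 30 labels/s that is 11:44:40:26, i.e. DF 11:44:40;26.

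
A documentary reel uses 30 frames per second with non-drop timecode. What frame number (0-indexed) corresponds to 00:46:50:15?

Total seconds to the label: (0 × 3600 + 46 × 60 + 50) = 2810.
Frame index = 2810 × 30 + 15 = 84315.

84315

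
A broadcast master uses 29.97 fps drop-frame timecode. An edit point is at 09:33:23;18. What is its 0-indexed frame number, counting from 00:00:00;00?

1031076

As if non-drop at 30 labels/s: (9 × 3600 + 33 × 60 + 23) × 30 + 18 = 1032108.
Minute boundaries passed: 573; those not divisible by 10: 573 − 57 = 516; dropped labels = 2 × 516 = 1032.
Actual frame index = 1032108 − 1032 = 1031076.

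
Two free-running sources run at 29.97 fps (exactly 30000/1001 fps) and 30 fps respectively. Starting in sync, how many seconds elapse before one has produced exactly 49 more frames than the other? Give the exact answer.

The gap grows by |30 − 30000/1001| = 30/1001 frames per second.
Time for a 49-frame gap: 49 ÷ (30/1001) = 49049/30 s.

49049/30 seconds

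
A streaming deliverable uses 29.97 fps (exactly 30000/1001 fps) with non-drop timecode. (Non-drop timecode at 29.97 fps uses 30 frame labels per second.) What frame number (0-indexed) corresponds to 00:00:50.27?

Total seconds to the label: (0 × 3600 + 0 × 60 + 50) = 50.
Frame index = 50 × 30 + 27 = 1527.

1527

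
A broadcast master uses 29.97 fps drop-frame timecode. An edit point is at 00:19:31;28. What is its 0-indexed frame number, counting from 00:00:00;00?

35122

As if non-drop at 30 labels/s: (0 × 3600 + 19 × 60 + 31) × 30 + 28 = 35158.
Minute boundaries passed: 19; those not divisible by 10: 19 − 1 = 18; dropped labels = 2 × 18 = 36.
Actual frame index = 35158 − 36 = 35122.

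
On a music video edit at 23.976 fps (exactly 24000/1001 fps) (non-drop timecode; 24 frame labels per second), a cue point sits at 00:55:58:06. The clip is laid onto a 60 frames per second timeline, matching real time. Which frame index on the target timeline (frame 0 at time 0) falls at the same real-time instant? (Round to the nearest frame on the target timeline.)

frame 201696

Source frame index: (0×3600 + 55×60 + 58) × 24 + 6 = 80598.
Real time: 80598 / (24000/1001) = 13446433/4000 s.
Target frame: (13446433/4000) × (60) = 40339299/200 ≈ 201696.495 → 201696.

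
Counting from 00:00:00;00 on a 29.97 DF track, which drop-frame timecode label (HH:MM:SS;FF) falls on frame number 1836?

Each 10-minute DF block holds 10 × 60 × 30 − 9 × 2 = 17982 frames. 1836 ÷ 17982 → 0 full blocks, remainder 1836.
Within the partial block the first minute is 1800 frames and each further minute 1798, so 1 further minute boundary passed. Total skipped labels = 18 × 0 + 2 × 1 = 2.
Non-drop label index = 1836 + 2 = 1838; at 30 labels/s that is 00:01:01:08, i.e. DF 00:01:01;08.

00:01:01;08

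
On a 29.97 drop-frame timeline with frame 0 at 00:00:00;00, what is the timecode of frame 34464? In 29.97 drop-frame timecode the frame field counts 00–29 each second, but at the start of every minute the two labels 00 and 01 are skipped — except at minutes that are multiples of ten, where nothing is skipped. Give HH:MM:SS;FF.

00:19:10;00

Each 10-minute DF block holds 10 × 60 × 30 − 9 × 2 = 17982 frames. 34464 ÷ 17982 → 1 full block, remainder 16482.
Within the partial block the first minute is 1800 frames and each further minute 1798, so 9 further minute boundaries passed. Total skipped labels = 18 × 1 + 2 × 9 = 36.
Non-drop label index = 34464 + 36 = 34500; at 30 labels/s that is 00:19:10:00, i.e. DF 00:19:10;00.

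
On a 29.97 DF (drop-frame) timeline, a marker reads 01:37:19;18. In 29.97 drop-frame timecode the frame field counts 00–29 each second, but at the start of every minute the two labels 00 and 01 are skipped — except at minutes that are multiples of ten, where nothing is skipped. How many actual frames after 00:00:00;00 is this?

175012

Complete 10-minute blocks: 9, each 17982 frames → 161838.
Remaining 7 whole minutes in the current block: 1800 + 6 × 1798 = 12588 frames.
Within the current minute: 19 × 30 + 18 − 2 = 586 (labels ;00/;01 skipped at this minute). Total = 161838 + 12588 + 586 = 175012.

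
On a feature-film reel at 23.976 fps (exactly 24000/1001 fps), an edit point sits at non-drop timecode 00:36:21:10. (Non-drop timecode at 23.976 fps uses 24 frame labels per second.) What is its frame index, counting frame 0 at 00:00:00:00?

Total seconds to the label: (0 × 3600 + 36 × 60 + 21) = 2181.
Frame index = 2181 × 24 + 10 = 52354.

52354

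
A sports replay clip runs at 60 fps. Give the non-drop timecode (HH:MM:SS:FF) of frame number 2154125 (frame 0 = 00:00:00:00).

2154125 ÷ 60 = 35902 full seconds, remainder 5 frames.
35902 s = 9 h 58 min 22 s.
Timecode: 09:58:22:05.

09:58:22:05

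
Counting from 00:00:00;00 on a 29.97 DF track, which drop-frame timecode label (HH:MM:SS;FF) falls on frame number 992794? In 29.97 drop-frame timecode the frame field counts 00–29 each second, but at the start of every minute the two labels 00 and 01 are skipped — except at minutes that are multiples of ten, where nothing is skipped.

09:12:06;08

Ten DF minutes hold 17982 frames, so frame 992794 lies in block 55 (frames 989010–1006991) with 3784 frames into that block.
The block's first minute is 1800 frames and the rest 1798 each; 3784 frames reaches minute 2, so 55 × 18 + 2 × 2 = 994 labels have been skipped so far.
Adding those back, label number 992794 + 994 = 993788 at 30 labels/s is 33126 s + 8 f = 9 h 12 min 6 s frame 8, i.e. 09:12:06;08.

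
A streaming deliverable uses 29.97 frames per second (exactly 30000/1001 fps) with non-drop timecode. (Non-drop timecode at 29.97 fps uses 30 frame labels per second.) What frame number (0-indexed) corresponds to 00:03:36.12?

Total seconds to the label: (0 × 3600 + 3 × 60 + 36) = 216.
Frame index = 216 × 30 + 12 = 6492.

6492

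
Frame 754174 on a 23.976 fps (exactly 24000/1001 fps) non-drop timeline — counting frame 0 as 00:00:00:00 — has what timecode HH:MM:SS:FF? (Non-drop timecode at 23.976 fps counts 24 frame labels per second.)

754174 ÷ 24 = 31423 full seconds, remainder 22 frames.
31423 s = 8 h 43 min 43 s.
Timecode: 08:43:43:22.

08:43:43:22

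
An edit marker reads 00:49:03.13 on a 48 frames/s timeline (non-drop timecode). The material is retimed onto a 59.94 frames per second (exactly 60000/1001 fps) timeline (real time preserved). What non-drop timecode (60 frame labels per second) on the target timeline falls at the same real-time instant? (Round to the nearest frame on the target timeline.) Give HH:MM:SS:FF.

00:49:00:20

Source frame index: (0×3600 + 49×60 + 3) × 48 + 13 = 141277.
Real time: 141277 / (48) = 141277/48 s.
Target frame: (141277/48) × (60000/1001) = 176596250/1001 ≈ 176419.830 → 176420.
At 60 labels/s: frame 176420 → 00:49:00:20.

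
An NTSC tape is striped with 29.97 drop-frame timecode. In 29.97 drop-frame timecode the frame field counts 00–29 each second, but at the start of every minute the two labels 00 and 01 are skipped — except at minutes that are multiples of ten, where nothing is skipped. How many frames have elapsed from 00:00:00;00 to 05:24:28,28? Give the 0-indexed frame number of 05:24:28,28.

583484

As if non-drop at 30 labels/s: (5 × 3600 + 24 × 60 + 28) × 30 + 28 = 584068.
Minute boundaries passed: 324; those not divisible by 10: 324 − 32 = 292; dropped labels = 2 × 292 = 584.
Actual frame index = 584068 − 584 = 583484.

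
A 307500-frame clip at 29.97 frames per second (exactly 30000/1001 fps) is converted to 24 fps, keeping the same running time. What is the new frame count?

246246 frames

Target frames = source frames × (target rate / source rate) = 307500 × (24)/(30000/1001) = 307500 × 1001/1250 = 246246.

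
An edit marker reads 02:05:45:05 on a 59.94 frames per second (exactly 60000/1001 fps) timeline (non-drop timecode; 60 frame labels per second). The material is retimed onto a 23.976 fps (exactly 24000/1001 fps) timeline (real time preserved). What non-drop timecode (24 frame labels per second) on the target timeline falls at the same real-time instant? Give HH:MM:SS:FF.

Source frame index: (2×3600 + 5×60 + 45) × 60 + 5 = 452705.
Real time: 452705 / (60000/1001) = 90631541/12000 s.
Target frame: (90631541/12000) × (24000/1001) = 181082.
At 24 labels/s: frame 181082 → 02:05:45:02.

02:05:45:02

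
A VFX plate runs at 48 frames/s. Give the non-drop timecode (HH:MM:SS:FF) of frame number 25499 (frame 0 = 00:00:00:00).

25499 ÷ 48 = 531 full seconds, remainder 11 frames.
531 s = 0 h 8 min 51 s.
Timecode: 00:08:51:11.

00:08:51:11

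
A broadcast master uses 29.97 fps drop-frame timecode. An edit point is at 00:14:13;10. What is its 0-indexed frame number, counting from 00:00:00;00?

25574

Complete 10-minute blocks: 1, each 17982 frames → 17982.
Remaining 4 whole minutes in the current block: 1800 + 3 × 1798 = 7194 frames.
Within the current minute: 13 × 30 + 10 − 2 = 398 (labels ;00/;01 skipped at this minute). Total = 17982 + 7194 + 398 = 25574.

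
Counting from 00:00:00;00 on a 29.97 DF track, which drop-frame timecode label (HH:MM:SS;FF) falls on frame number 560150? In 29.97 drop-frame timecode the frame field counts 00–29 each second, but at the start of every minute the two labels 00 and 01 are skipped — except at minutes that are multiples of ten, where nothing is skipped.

05:11:30;10

Each 10-minute DF block holds 10 × 60 × 30 − 9 × 2 = 17982 frames. 560150 ÷ 17982 → 31 full blocks, remainder 2708.
Within the partial block the first minute is 1800 frames and each further minute 1798, so 1 further minute boundary passed. Total skipped labels = 18 × 31 + 2 × 1 = 560.
Non-drop label index = 560150 + 560 = 560710; at 30 labels/s that is 05:11:30:10, i.e. DF 05:11:30;10.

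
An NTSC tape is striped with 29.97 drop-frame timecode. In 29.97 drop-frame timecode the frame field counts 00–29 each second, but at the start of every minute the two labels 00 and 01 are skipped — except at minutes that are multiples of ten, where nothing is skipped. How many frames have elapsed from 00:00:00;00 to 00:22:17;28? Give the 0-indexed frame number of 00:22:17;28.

40098

As if non-drop at 30 labels/s: (0 × 3600 + 22 × 60 + 17) × 30 + 28 = 40138.
Minute boundaries passed: 22; those not divisible by 10: 22 − 2 = 20; dropped labels = 2 × 20 = 40.
Actual frame index = 40138 − 40 = 40098.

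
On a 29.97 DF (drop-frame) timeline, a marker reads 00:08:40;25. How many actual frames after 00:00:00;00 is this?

As if non-drop at 30 labels/s: (0 × 3600 + 8 × 60 + 40) × 30 + 25 = 15625.
Minute boundaries passed: 8; those not divisible by 10: 8 − 0 = 8; dropped labels = 2 × 8 = 16.
Actual frame index = 15625 − 16 = 15609.

15609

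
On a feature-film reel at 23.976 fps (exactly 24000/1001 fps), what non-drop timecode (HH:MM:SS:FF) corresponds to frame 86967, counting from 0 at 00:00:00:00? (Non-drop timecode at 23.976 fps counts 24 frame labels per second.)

86967 ÷ 24 = 3623 full seconds, remainder 15 frames.
3623 s = 1 h 0 min 23 s.
Timecode: 01:00:23:15.

01:00:23:15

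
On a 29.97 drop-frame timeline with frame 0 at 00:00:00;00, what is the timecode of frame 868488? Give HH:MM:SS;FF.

08:02:58;16

Ten DF minutes hold 17982 frames, so frame 868488 lies in block 48 (frames 863136–881117) with 5352 frames into that block.
The block's first minute is 1800 frames and the rest 1798 each; 5352 frames reaches minute 2, so 48 × 18 + 2 × 2 = 868 labels have been skipped so far.
Adding those back, label number 868488 + 868 = 869356 at 30 labels/s is 28978 s + 16 f = 8 h 2 min 58 s frame 16, i.e. 08:02:58;16.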